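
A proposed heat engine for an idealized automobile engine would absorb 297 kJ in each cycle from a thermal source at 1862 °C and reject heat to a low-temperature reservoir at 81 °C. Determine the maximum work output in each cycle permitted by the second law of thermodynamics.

T_H = 1862 °C → 1862 + 273.15 = 2135.15 K.
T_C = 81 °C → 81 + 273.15 = 354.15 K.
By the Carnot theorem, η_max = 1 − T_C/T_H = 1 − 354.15/2135.15 = 0.8341.
W_max = η_max · Q_H = 0.8341 × 297 = 248 kJ.

W_max ≈ 248 kJ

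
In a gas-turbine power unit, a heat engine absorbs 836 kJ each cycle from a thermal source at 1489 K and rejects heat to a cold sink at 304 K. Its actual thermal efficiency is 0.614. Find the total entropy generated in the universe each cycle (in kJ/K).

ΔS_univ ≈ 0.5000 kJ/K

W = η·Q_H = 0.614 × 836 = 513.3 kJ, so Q_C = Q_H − W = 322.7 kJ.
Reservoir entropy changes: ΔS_H = −Q_H/T_H = −836/1489.00 = -0.5615 kJ/K and ΔS_C = +Q_C/T_C = 322.7/304.00 = 1.062 kJ/K.
ΔS_univ = −Q_H/T_H + Q_C/T_C = 0.5000 kJ/K (> 0, since η = 0.614 < η_Carnot = 0.796).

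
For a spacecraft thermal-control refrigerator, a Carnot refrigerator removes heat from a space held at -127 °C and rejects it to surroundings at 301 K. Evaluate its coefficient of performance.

COP_R ≈ 0.9438

T_C = -127 °C → -127 + 273.15 = 146.15 K.
For a reversible refrigerator, COP_R = T_C/(T_H − T_C) = 146.15/(301.00 − 146.15) = 0.9438.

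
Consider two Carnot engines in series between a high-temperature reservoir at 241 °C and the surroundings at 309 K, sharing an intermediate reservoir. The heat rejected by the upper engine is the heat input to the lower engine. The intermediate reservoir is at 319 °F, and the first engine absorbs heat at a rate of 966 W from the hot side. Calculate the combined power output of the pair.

T_H = 241 °C → 241 + 273.15 = 514.15 K.
Two reversible stages in series are equivalent to a single Carnot engine between T_H and T_C, so η_total = 1 − T_C/T_H = 1 − 309.00/514.15 = 0.3990.
W_total = η_total · Q_H = 0.3990 × 966 = 385.4 W.

Ẇ_total ≈ 385.4 W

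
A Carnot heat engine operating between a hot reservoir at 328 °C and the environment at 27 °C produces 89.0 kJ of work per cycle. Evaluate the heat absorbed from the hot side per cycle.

Q_H ≈ 177.7 kJ

T_H = 328 °C → 328 + 273.15 = 601.15 K.
T_C = 27 °C → 27 + 273.15 = 300.15 K.
η_rev = 1 − T_C/T_H = 1 − 300.15/601.15 = 0.5007.
Q_H = W/η = 89.0/0.5007 = 177.7 kJ.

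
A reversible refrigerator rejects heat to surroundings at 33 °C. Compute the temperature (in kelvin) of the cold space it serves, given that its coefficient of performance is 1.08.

T_H = 33 °C → 33 + 273.15 = 306.15 K.
COP_R = T_C/(T_H − T_C) ⇒ T_C = T_H·COP_R/(1 + COP_R) = 306.15 × 1.08/(1 + 1.08) = 159.0 K.

T_C ≈ 159.0 K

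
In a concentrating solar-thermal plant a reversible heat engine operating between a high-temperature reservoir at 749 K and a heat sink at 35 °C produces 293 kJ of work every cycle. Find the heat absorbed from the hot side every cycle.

T_C = 35 °C → 35 + 273.15 = 308.15 K.
For a reversible engine, η = 1 − T_C/T_H = 1 − 308.15/749.00 = 0.5886.
Q_H = W/η = 293/0.5886 = 498 kJ.

Q_H ≈ 498 kJ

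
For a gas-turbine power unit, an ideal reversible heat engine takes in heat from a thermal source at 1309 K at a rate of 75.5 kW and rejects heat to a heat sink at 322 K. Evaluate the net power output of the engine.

Ẇ ≈ 56.9 kW

The Carnot efficiency is η = 1 − T_C/T_H = 1 − 322.00/1309.00 = 0.7540.
W = η·Q_H = 0.7540 × 75.5 = 56.9 kW.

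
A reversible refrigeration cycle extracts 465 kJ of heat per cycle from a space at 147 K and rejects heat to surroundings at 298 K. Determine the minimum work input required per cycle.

For a reversible refrigerator, COP_R = T_C/(T_H − T_C) = 147.00/151.00 = 0.9735.
W = Q_C/COP_R = 465/0.9735 = 478 kJ.

W_in ≈ 478 kJ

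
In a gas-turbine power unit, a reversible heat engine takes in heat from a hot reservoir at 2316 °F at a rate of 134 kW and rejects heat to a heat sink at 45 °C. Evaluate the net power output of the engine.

T_H = 2316 °F → (2316 − 32) × 5/9 = 1268.89 °C = 1542.04 K.
T_C = 45 °C → 45 + 273.15 = 318.15 K.
The Carnot efficiency is η = 1 − T_C/T_H = 1 − 318.15/1542.04 = 0.7937.
W = η·Q_H = 0.7937 × 134 = 106 kW.

Ẇ ≈ 106 kW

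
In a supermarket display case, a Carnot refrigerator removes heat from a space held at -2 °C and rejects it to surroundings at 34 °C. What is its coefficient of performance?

COP_R ≈ 7.53

T_H = 34 °C → 34 + 273.15 = 307.15 K.
T_C = -2 °C → -2 + 273.15 = 271.15 K.
The reversible coefficient of performance is COP_R = T_C/(T_H − T_C) = 271.15/(307.15 − 271.15) = 7.53.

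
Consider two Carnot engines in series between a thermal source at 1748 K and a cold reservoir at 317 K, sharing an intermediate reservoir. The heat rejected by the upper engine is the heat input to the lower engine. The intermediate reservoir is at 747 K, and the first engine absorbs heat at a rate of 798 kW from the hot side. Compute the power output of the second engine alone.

Ẇ₂ ≈ 196 kW

Heat entering the second stage: Q_m = Q_H·(T_m/T_H) = 798 × 747.00/1748.00 = 341 kW.
Second-stage efficiency η₂ = 1 − T_C/T_m = 1 − 317.00/747.00 = 0.5756, so W₂ = η₂·Q_m = 196 kW.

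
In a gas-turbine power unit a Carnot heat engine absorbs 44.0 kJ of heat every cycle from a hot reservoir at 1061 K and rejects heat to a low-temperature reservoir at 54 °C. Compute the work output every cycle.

W ≈ 30.43 kJ

T_C = 54 °C → 54 + 273.15 = 327.15 K.
η_rev = 1 − T_C/T_H = 1 − 327.15/1061.00 = 0.6917.
W = η·Q_H = 0.6917 × 44.0 = 30.43 kJ.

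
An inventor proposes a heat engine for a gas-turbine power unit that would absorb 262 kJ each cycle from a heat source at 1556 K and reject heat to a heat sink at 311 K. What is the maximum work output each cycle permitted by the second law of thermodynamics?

W_max ≈ 209.6 kJ

The upper bound on efficiency is η_max = 1 − T_C/T_H = 1 − 311.00/1556.00 = 0.8001.
W_max = η_max · Q_H = 0.8001 × 262 = 209.6 kJ.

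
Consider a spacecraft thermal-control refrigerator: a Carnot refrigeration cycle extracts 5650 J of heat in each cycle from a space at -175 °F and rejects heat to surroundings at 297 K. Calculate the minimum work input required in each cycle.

T_C = -175 °F → (-175 − 32) × 5/9 = -115.00 °C = 158.15 K.
Carnot COP: COP_R = T_C/(T_H − T_C) = 158.15/138.85 = 1.1390.
W = Q_C/COP_R = 5650/1.1390 = 4960 J.

W_in ≈ 4960 J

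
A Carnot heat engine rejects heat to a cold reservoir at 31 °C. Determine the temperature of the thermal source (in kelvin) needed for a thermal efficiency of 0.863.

T_H ≈ 2220 K

T_C = 31 °C → 31 + 273.15 = 304.15 K.
From η = 1 − T_C/T_H, solving for T_H gives T_H = T_C/(1 − η) = 304.15/(1 − 0.863) = 2220 K.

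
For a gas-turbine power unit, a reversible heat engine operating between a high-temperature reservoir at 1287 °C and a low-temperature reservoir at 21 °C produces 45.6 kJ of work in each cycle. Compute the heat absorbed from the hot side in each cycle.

T_H = 1287 °C → 1287 + 273.15 = 1560.15 K.
T_C = 21 °C → 21 + 273.15 = 294.15 K.
η_rev = 1 − T_C/T_H = 1 − 294.15/1560.15 = 0.8115.
Q_H = W/η = 45.6/0.8115 = 56.2 kJ.

Q_H ≈ 56.2 kJ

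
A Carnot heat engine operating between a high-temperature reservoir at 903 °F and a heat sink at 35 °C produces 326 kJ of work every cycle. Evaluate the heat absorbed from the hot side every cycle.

Q_H ≈ 550 kJ

T_H = 903 °F → (903 − 32) × 5/9 = 483.89 °C = 757.04 K.
T_C = 35 °C → 35 + 273.15 = 308.15 K.
Carnot efficiency: η = 1 − T_C/T_H = 1 − 308.15/757.04 = 0.5930.
Q_H = W/η = 326/0.5930 = 550 kJ.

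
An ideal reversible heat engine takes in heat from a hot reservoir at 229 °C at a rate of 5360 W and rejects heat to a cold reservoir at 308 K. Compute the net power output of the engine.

Ẇ ≈ 2072 W

T_H = 229 °C → 229 + 273.15 = 502.15 K.
For a reversible engine, η = 1 − T_C/T_H = 1 − 308.00/502.15 = 0.3866.
W = η·Q_H = 0.3866 × 5360 = 2072 W.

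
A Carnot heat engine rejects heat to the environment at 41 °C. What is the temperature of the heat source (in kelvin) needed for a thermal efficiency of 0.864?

T_C = 41 °C → 41 + 273.15 = 314.15 K.
From η = 1 − T_C/T_H, solving for T_H gives T_H = T_C/(1 − η) = 314.15/(1 − 0.864) = 2310 K.

T_H ≈ 2310 K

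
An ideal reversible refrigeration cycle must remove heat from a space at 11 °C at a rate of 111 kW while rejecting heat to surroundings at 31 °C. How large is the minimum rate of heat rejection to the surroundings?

Q̇_H ≈ 119 kW

T_H = 31 °C → 31 + 273.15 = 304.15 K.
T_C = 11 °C → 11 + 273.15 = 284.15 K.
For a reversible cycle Q_H/Q_C = T_H/T_C, so Q_H = Q_C·T_H/T_C = 111 × 304.15/284.15 = 119 kW.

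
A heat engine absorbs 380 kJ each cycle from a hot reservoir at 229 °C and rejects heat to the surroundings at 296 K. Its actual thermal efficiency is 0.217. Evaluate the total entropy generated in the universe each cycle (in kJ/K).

ΔS_univ ≈ 0.248 kJ/K

T_H = 229 °C → 229 + 273.15 = 502.15 K.
W = η·Q_H = 0.217 × 380 = 82.46 kJ, so Q_C = Q_H − W = 297.5 kJ.
The hot reservoir loses entropy Q_H/T_H = 380/502.15 = 0.7567 kJ/K; the cold reservoir gains Q_C/T_C = 297.5/296.00 = 1.005 kJ/K.
ΔS_univ = −Q_H/T_H + Q_C/T_C = 0.248 kJ/K (> 0, since η = 0.217 < η_Carnot = 0.411).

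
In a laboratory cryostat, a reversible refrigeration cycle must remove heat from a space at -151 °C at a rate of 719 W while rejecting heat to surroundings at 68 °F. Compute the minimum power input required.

T_H = 68 °F → (68 − 32) × 5/9 = 20.00 °C = 293.15 K.
T_C = -151 °C → -151 + 273.15 = 122.15 K.
The reversible coefficient of performance is COP_R = T_C/(T_H − T_C) = 122.15/171.00 = 0.7143.
W = Q_C/COP_R = 719/0.7143 = 1010 W.

Ẇ_in ≈ 1010 W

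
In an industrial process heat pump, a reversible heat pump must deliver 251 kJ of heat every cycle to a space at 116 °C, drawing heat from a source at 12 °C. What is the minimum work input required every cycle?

W_in ≈ 67.1 kJ

T_H = 116 °C → 116 + 273.15 = 389.15 K.
T_C = 12 °C → 12 + 273.15 = 285.15 K.
COP_HP = T_H/(T_H − T_C) = 389.15/104.00 = 3.7418.
W = Q_H/COP_HP = 251/3.7418 = 67.1 kJ.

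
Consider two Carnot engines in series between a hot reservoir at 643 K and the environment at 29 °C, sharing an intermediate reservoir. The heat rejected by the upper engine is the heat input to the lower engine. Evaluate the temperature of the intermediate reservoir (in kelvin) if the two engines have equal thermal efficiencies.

T_C = 29 °C → 29 + 273.15 = 302.15 K.
Equal efficiencies require 1 − T_m/T_H = 1 − T_C/T_m, i.e. T_m/T_H = T_C/T_m, so T_m = √(T_H·T_C) = √(643.00 × 302.15) = 441 K.

T_m ≈ 441 K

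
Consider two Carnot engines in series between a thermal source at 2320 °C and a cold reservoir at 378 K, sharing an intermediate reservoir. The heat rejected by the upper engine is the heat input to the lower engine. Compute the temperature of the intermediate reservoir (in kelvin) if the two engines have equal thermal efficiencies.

T_H = 2320 °C → 2320 + 273.15 = 2593.15 K.
Equal efficiencies require 1 − T_m/T_H = 1 − T_C/T_m, i.e. T_m/T_H = T_C/T_m, so T_m = √(T_H·T_C) = √(2593.15 × 378.00) = 990 K.

T_m ≈ 990 K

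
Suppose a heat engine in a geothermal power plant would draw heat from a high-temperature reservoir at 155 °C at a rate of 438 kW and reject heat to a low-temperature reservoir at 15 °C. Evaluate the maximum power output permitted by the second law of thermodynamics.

T_H = 155 °C → 155 + 273.15 = 428.15 K.
T_C = 15 °C → 15 + 273.15 = 288.15 K.
No engine can exceed the Carnot limit: η_max = 1 − T_C/T_H = 1 − 288.15/428.15 = 0.3270.
W_max = η_max · Q_H = 0.3270 × 438 = 143 kW.

Ẇ_max ≈ 143 kW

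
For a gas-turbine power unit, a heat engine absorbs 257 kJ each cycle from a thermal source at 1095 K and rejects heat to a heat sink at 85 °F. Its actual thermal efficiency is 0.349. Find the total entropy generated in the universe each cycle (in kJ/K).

ΔS_univ ≈ 0.3182 kJ/K

T_C = 85 °F → (85 − 32) × 5/9 = 29.44 °C = 302.59 K.
W = η·Q_H = 0.349 × 257 = 89.69 kJ, so Q_C = Q_H − W = 167.3 kJ.
The hot reservoir loses entropy Q_H/T_H = 257/1095.00 = 0.2347 kJ/K; the cold reservoir gains Q_C/T_C = 167.3/302.59 = 0.5529 kJ/K.
ΔS_univ = −Q_H/T_H + Q_C/T_C = 0.3182 kJ/K (> 0, since η = 0.349 < η_Carnot = 0.724).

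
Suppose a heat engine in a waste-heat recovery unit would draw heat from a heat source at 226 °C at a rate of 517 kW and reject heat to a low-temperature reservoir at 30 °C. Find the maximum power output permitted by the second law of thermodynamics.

Ẇ_max ≈ 203 kW

T_H = 226 °C → 226 + 273.15 = 499.15 K.
T_C = 30 °C → 30 + 273.15 = 303.15 K.
No engine can exceed the Carnot limit: η_max = 1 − T_C/T_H = 1 − 303.15/499.15 = 0.3927.
W_max = η_max · Q_H = 0.3927 × 517 = 203 kW.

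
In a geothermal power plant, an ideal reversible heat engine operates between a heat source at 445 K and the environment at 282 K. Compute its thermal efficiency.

η ≈ 0.366

Since the cycle is reversible, η = 1 − T_C/T_H = 1 − 282.00/445.00 = 0.366.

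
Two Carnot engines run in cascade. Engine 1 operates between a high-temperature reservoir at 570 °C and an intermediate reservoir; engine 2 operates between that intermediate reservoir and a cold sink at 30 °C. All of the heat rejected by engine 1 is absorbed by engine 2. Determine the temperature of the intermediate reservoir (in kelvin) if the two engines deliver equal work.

T_H = 570 °C → 570 + 273.15 = 843.15 K.
T_C = 30 °C → 30 + 273.15 = 303.15 K.
For reversible stages Q_m = Q_H·(T_m/T_H). Setting W₁ = Q_H(1 − T_m/T_H) equal to W₂ = Q_m(1 − T_C/T_m) = Q_H·(T_m − T_C)/T_H gives T_H − T_m = T_m − T_C, so T_m = (T_H + T_C)/2 = (843.15 + 303.15)/2 = 573.1 K.

T_m ≈ 573.1 K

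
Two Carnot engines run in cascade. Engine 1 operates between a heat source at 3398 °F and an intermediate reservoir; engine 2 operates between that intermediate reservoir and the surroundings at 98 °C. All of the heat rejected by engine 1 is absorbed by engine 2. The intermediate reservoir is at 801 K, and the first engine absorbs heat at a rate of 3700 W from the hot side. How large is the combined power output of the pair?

T_H = 3398 °F → (3398 − 32) × 5/9 = 1870.00 °C = 2143.15 K.
T_C = 98 °C → 98 + 273.15 = 371.15 K.
Two reversible stages in series are equivalent to a single Carnot engine between T_H and T_C, so η_total = 1 − T_C/T_H = 1 − 371.15/2143.15 = 0.8268.
W_total = η_total · Q_H = 0.8268 × 3700 = 3060 W.

Ẇ_total ≈ 3060 W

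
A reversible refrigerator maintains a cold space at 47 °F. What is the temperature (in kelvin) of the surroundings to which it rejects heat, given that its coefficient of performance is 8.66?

T_C = 47 °F → (47 − 32) × 5/9 = 8.33 °C = 281.48 K.
COP_R = T_C/(T_H − T_C) ⇒ T_H = T_C·(1 + 1/COP_R) = 281.48 × (1 + 1/8.66) = 314.0 K.

T_H ≈ 314.0 K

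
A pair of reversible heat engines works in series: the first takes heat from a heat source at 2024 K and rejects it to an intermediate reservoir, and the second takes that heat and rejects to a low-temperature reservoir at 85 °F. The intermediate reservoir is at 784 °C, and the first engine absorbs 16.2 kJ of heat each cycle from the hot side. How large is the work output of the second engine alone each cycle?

T_C = 85 °F → (85 − 32) × 5/9 = 29.44 °C = 302.59 K.
T_m = 784 °C → 784 + 273.15 = 1057.15 K.
Heat entering the second stage: Q_m = Q_H·(T_m/T_H) = 16.2 × 1057.15/2024.00 = 8.461 kJ.
Second-stage efficiency η₂ = 1 − T_C/T_m = 1 − 302.59/1057.15 = 0.7138, so W₂ = η₂·Q_m = 6.039 kJ.

W₂ ≈ 6.039 kJ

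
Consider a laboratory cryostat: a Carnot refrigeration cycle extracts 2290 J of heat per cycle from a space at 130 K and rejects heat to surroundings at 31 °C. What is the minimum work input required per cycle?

W_in ≈ 3070 J

T_H = 31 °C → 31 + 273.15 = 304.15 K.
COP_R = T_C/(T_H − T_C) = 130.00/174.15 = 0.7465.
W = Q_C/COP_R = 2290/0.7465 = 3070 J.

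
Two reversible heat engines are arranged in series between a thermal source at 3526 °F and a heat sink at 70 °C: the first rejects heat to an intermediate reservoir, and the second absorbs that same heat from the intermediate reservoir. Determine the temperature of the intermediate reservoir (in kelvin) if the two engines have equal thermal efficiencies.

T_m ≈ 871.7 K

T_H = 3526 °F → (3526 − 32) × 5/9 = 1941.11 °C = 2214.26 K.
T_C = 70 °C → 70 + 273.15 = 343.15 K.
Equal efficiencies require 1 − T_m/T_H = 1 − T_C/T_m, i.e. T_m/T_H = T_C/T_m, so T_m = √(T_H·T_C) = √(2214.26 × 343.15) = 871.7 K.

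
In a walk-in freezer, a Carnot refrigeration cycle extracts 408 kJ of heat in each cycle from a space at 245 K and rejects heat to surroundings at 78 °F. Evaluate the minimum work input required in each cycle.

T_H = 78 °F → (78 − 32) × 5/9 = 25.56 °C = 298.71 K.
COP_R = T_C/(T_H − T_C) = 245.00/53.71 = 4.5619.
W = Q_C/COP_R = 408/4.5619 = 89.4 kJ.

W_in ≈ 89.4 kJ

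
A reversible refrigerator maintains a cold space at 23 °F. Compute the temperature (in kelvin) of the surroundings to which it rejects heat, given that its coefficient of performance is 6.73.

T_C = 23 °F → (23 − 32) × 5/9 = -5.00 °C = 268.15 K.
COP_R = T_C/(T_H − T_C) ⇒ T_H = T_C·(1 + 1/COP_R) = 268.15 × (1 + 1/6.73) = 308 K.

T_H ≈ 308 K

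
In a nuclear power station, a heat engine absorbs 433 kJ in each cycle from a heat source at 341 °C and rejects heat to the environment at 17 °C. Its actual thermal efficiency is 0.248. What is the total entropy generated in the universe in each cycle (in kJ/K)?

ΔS_univ ≈ 0.417 kJ/K

T_H = 341 °C → 341 + 273.15 = 614.15 K.
T_C = 17 °C → 17 + 273.15 = 290.15 K.
W = η·Q_H = 0.248 × 433 = 107.4 kJ, so Q_C = Q_H − W = 325.6 kJ.
The hot reservoir loses entropy Q_H/T_H = 433/614.15 = 0.7050 kJ/K; the cold reservoir gains Q_C/T_C = 325.6/290.15 = 1.122 kJ/K.
ΔS_univ = −Q_H/T_H + Q_C/T_C = 0.417 kJ/K (> 0, since η = 0.248 < η_Carnot = 0.528).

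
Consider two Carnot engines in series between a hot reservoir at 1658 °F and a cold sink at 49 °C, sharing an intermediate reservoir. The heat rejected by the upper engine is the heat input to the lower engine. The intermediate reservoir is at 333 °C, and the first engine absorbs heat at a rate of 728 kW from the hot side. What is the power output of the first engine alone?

T_H = 1658 °F → (1658 − 32) × 5/9 = 903.33 °C = 1176.48 K.
T_C = 49 °C → 49 + 273.15 = 322.15 K.
T_m = 333 °C → 333 + 273.15 = 606.15 K.
First-stage efficiency η₁ = 1 − T_m/T_H = 1 − 606.15/1176.48 = 0.4848.
W₁ = η₁·Q_H = 0.4848 × 728 = 353 kW.

Ẇ₁ ≈ 353 kW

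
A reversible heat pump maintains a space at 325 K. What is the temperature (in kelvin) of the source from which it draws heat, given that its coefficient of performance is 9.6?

T_C ≈ 291 K

COP_HP = T_H/(T_H − T_C) ⇒ T_C = T_H·(COP_HP − 1)/COP_HP = 325.00 × (9.6 − 1)/9.6 = 291 K.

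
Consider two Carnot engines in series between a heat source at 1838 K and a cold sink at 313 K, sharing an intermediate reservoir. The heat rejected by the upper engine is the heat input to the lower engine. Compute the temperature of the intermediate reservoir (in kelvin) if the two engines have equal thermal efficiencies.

T_m ≈ 758 K

Equal efficiencies require 1 − T_m/T_H = 1 − T_C/T_m, i.e. T_m/T_H = T_C/T_m, so T_m = √(T_H·T_C) = √(1838.00 × 313.00) = 758 K.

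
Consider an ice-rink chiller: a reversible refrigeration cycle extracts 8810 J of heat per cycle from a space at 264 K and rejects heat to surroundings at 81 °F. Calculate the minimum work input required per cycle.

W_in ≈ 1214 J

T_H = 81 °F → (81 − 32) × 5/9 = 27.22 °C = 300.37 K.
The reversible coefficient of performance is COP_R = T_C/(T_H − T_C) = 264.00/36.37 = 7.2583.
W = Q_C/COP_R = 8810/7.2583 = 1214 J.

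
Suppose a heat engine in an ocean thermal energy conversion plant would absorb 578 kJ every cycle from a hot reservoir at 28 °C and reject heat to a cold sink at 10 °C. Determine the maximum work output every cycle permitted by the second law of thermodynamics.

T_H = 28 °C → 28 + 273.15 = 301.15 K.
T_C = 10 °C → 10 + 273.15 = 283.15 K.
The upper bound on efficiency is η_max = 1 − T_C/T_H = 1 − 283.15/301.15 = 0.0598.
W_max = η_max · Q_H = 0.0598 × 578 = 34.55 kJ.

W_max ≈ 34.55 kJ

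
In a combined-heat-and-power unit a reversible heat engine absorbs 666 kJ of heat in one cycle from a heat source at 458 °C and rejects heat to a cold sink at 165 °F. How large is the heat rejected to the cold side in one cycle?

Q_C ≈ 316 kJ

T_H = 458 °C → 458 + 273.15 = 731.15 K.
T_C = 165 °F → (165 − 32) × 5/9 = 73.89 °C = 347.04 K.
For a reversible engine, η = 1 − T_C/T_H = 1 − 347.04/731.15 = 0.5254.
For a reversible cycle Q_C/Q_H = T_C/T_H, so Q_C = 666 × 347.04/731.15 = 316 kJ.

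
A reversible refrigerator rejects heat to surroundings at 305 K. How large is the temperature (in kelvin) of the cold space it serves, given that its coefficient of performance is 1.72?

COP_R = T_C/(T_H − T_C) ⇒ T_C = T_H·COP_R/(1 + COP_R) = 305.00 × 1.72/(1 + 1.72) = 193 K.

T_C ≈ 193 K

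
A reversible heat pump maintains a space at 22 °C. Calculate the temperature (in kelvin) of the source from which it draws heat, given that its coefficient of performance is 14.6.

T_H = 22 °C → 22 + 273.15 = 295.15 K.
COP_HP = T_H/(T_H − T_C) ⇒ T_C = T_H·(COP_HP − 1)/COP_HP = 295.15 × (14.6 − 1)/14.6 = 275 K.

T_C ≈ 275 K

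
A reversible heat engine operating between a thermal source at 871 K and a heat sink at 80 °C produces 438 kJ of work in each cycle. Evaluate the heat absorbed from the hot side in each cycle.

Q_H ≈ 737 kJ

T_C = 80 °C → 80 + 273.15 = 353.15 K.
The Carnot efficiency is η = 1 − T_C/T_H = 1 − 353.15/871.00 = 0.5945.
Q_H = W/η = 438/0.5945 = 737 kJ.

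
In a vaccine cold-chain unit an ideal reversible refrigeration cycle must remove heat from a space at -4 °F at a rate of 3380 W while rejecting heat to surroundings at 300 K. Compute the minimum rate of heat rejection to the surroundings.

T_C = -4 °F → (-4 − 32) × 5/9 = -20.00 °C = 253.15 K.
For a reversible cycle Q_H/Q_C = T_H/T_C, so Q_H = Q_C·T_H/T_C = 3380 × 300.00/253.15 = 4006 W.

Q̇_H ≈ 4006 W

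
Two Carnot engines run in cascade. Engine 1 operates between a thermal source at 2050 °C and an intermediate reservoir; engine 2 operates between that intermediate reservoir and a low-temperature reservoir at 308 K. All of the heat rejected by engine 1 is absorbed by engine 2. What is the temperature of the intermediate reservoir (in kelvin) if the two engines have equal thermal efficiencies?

T_m ≈ 846 K

T_H = 2050 °C → 2050 + 273.15 = 2323.15 K.
Equal efficiencies require 1 − T_m/T_H = 1 − T_C/T_m, i.e. T_m/T_H = T_C/T_m, so T_m = √(T_H·T_C) = √(2323.15 × 308.00) = 846 K.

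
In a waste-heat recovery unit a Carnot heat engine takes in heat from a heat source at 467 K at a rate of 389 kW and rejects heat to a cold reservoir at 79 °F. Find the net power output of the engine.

Ẇ ≈ 140 kW

T_C = 79 °F → (79 − 32) × 5/9 = 26.11 °C = 299.26 K.
For a reversible engine, η = 1 − T_C/T_H = 1 − 299.26/467.00 = 0.3592.
W = η·Q_H = 0.3592 × 389 = 140 kW.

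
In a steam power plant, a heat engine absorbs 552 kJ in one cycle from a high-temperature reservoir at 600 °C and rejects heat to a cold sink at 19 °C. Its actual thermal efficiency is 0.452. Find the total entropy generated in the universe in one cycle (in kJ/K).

ΔS_univ ≈ 0.4032 kJ/K

T_H = 600 °C → 600 + 273.15 = 873.15 K.
T_C = 19 °C → 19 + 273.15 = 292.15 K.
W = η·Q_H = 0.452 × 552 = 249.5 kJ, so Q_C = Q_H − W = 302.5 kJ.
The hot reservoir loses entropy Q_H/T_H = 552/873.15 = 0.6322 kJ/K; the cold reservoir gains Q_C/T_C = 302.5/292.15 = 1.035 kJ/K.
ΔS_univ = −Q_H/T_H + Q_C/T_C = 0.4032 kJ/K (> 0, since η = 0.452 < η_Carnot = 0.665).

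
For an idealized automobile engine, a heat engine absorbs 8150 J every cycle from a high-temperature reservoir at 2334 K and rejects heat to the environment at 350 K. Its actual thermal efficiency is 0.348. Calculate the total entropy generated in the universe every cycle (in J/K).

ΔS_univ ≈ 11.7 J/K

W = η·Q_H = 0.348 × 8150 = 2836 J, so Q_C = Q_H − W = 5314 J.
Entropy balance on the reservoirs: −Q_H/T_H = -3.492 J/K, +Q_C/T_C = 15.18 J/K.
ΔS_univ = −Q_H/T_H + Q_C/T_C = 11.7 J/K (> 0, since η = 0.348 < η_Carnot = 0.850).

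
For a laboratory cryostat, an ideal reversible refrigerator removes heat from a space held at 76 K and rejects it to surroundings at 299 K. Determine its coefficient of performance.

COP_R ≈ 0.341

COP_R = T_C/(T_H − T_C) = 76.00/(299.00 − 76.00) = 0.341.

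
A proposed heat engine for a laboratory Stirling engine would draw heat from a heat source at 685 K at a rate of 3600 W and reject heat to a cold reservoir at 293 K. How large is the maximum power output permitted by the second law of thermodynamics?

Ẇ_max ≈ 2060 W

By the Carnot theorem, η_max = 1 − T_C/T_H = 1 − 293.00/685.00 = 0.5723.
W_max = η_max · Q_H = 0.5723 × 3600 = 2060 W.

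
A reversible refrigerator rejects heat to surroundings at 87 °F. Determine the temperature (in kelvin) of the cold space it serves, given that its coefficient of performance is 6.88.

T_C ≈ 265 K

T_H = 87 °F → (87 − 32) × 5/9 = 30.56 °C = 303.71 K.
COP_R = T_C/(T_H − T_C) ⇒ T_C = T_H·COP_R/(1 + COP_R) = 303.71 × 6.88/(1 + 6.88) = 265 K.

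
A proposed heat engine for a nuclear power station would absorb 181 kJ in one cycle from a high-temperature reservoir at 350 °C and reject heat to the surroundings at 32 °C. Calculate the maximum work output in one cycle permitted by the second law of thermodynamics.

T_H = 350 °C → 350 + 273.15 = 623.15 K.
T_C = 32 °C → 32 + 273.15 = 305.15 K.
By the Carnot theorem, η_max = 1 − T_C/T_H = 1 − 305.15/623.15 = 0.5103.
W_max = η_max · Q_H = 0.5103 × 181 = 92.37 kJ.

W_max ≈ 92.37 kJ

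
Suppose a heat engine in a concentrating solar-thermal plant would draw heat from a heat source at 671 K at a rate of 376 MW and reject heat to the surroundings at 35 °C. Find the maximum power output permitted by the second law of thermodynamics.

Ẇ_max ≈ 203 MW

T_C = 35 °C → 35 + 273.15 = 308.15 K.
The second-law ceiling is the Carnot efficiency, η_max = 1 − T_C/T_H = 1 − 308.15/671.00 = 0.5408.
W_max = η_max · Q_H = 0.5408 × 376 = 203 MW.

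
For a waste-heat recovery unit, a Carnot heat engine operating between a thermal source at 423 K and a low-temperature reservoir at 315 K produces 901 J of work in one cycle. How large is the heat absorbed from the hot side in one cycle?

The Carnot efficiency is η = 1 − T_C/T_H = 1 − 315.00/423.00 = 0.2553.
Q_H = W/η = 901/0.2553 = 3530 J.

Q_H ≈ 3530 J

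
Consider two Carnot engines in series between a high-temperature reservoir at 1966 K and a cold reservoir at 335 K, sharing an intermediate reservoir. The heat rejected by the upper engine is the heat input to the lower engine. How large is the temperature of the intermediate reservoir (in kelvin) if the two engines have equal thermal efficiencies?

T_m ≈ 812 K

Equal efficiencies require 1 − T_m/T_H = 1 − T_C/T_m, i.e. T_m/T_H = T_C/T_m, so T_m = √(T_H·T_C) = √(1966.00 × 335.00) = 812 K.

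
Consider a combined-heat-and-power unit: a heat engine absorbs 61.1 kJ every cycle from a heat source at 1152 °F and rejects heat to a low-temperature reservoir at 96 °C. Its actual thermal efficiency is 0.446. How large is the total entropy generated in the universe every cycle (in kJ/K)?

T_H = 1152 °F → (1152 − 32) × 5/9 = 622.22 °C = 895.37 K.
T_C = 96 °C → 96 + 273.15 = 369.15 K.
W = η·Q_H = 0.446 × 61.1 = 27.25 kJ, so Q_C = Q_H − W = 33.85 kJ.
The hot reservoir loses entropy Q_H/T_H = 61.1/895.37 = 0.06824 kJ/K; the cold reservoir gains Q_C/T_C = 33.85/369.15 = 0.09170 kJ/K.
ΔS_univ = −Q_H/T_H + Q_C/T_C = 0.02346 kJ/K (> 0, since η = 0.446 < η_Carnot = 0.588).

ΔS_univ ≈ 0.02346 kJ/K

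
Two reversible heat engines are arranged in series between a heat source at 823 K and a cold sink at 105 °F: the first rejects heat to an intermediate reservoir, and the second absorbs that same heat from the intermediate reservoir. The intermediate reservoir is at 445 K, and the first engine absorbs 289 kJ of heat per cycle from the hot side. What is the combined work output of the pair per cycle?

T_C = 105 °F → (105 − 32) × 5/9 = 40.56 °C = 313.71 K.
Two reversible stages in series are equivalent to a single Carnot engine between T_H and T_C, so η_total = 1 − T_C/T_H = 1 − 313.71/823.00 = 0.6188.
W_total = η_total · Q_H = 0.6188 × 289 = 179 kJ.

W_total ≈ 179 kJ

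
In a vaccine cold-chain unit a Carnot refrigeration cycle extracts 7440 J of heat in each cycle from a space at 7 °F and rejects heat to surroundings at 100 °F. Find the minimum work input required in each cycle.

W_in ≈ 1480 J

T_H = 100 °F → (100 − 32) × 5/9 = 37.78 °C = 310.93 K.
T_C = 7 °F → (7 − 32) × 5/9 = -13.89 °C = 259.26 K.
Carnot COP: COP_R = T_C/(T_H − T_C) = 259.26/51.67 = 5.0180.
W = Q_C/COP_R = 7440/5.0180 = 1480 J.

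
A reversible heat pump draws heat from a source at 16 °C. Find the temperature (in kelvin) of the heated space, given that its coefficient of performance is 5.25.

T_H ≈ 357 K

T_C = 16 °C → 16 + 273.15 = 289.15 K.
COP_HP = T_H/(T_H − T_C) ⇒ T_H = T_C·COP_HP/(COP_HP − 1) = 289.15 × 5.25/(5.25 − 1) = 357 K.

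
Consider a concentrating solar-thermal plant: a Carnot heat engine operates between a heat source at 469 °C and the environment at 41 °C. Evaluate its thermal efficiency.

T_H = 469 °C → 469 + 273.15 = 742.15 K.
T_C = 41 °C → 41 + 273.15 = 314.15 K.
Carnot efficiency: η = 1 − T_C/T_H = 1 − 314.15/742.15 = 0.577.

η ≈ 0.577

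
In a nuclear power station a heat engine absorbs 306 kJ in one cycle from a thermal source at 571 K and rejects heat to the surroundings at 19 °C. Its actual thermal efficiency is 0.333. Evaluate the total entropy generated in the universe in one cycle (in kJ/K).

T_C = 19 °C → 19 + 273.15 = 292.15 K.
W = η·Q_H = 0.333 × 306 = 101.9 kJ, so Q_C = Q_H − W = 204.1 kJ.
Reservoir entropy changes: ΔS_H = −Q_H/T_H = −306/571.00 = -0.5359 kJ/K and ΔS_C = +Q_C/T_C = 204.1/292.15 = 0.6986 kJ/K.
ΔS_univ = −Q_H/T_H + Q_C/T_C = 0.1627 kJ/K (> 0, since η = 0.333 < η_Carnot = 0.488).

ΔS_univ ≈ 0.1627 kJ/K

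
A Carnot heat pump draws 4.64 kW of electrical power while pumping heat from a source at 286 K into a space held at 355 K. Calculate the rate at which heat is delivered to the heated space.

The Carnot heat-pump COP is COP_HP = T_H/(T_H − T_C) = 355.00/69.00 = 5.1449.
Q_H = COP_HP · W = 5.1449 × 4.64 = 23.9 kW.

Q̇_H ≈ 23.9 kW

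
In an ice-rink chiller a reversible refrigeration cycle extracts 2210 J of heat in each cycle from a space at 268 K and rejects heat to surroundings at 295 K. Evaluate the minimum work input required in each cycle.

W_in ≈ 223 J

Carnot COP: COP_R = T_C/(T_H − T_C) = 268.00/27.00 = 9.9259.
W = Q_C/COP_R = 2210/9.9259 = 223 J.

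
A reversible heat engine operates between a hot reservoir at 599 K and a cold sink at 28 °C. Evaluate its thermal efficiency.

η ≈ 0.497

T_C = 28 °C → 28 + 273.15 = 301.15 K.
η_rev = 1 − T_C/T_H = 1 − 301.15/599.00 = 0.497.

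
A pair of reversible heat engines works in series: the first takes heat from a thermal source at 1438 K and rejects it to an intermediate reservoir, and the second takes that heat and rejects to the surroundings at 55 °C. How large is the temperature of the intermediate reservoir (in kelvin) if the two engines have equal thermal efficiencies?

T_m ≈ 687 K

T_C = 55 °C → 55 + 273.15 = 328.15 K.
Equal efficiencies require 1 − T_m/T_H = 1 − T_C/T_m, i.e. T_m/T_H = T_C/T_m, so T_m = √(T_H·T_C) = √(1438.00 × 328.15) = 687 K.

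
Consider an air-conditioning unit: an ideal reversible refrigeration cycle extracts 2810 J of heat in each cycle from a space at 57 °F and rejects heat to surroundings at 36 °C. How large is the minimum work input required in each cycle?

W_in ≈ 216 J

T_H = 36 °C → 36 + 273.15 = 309.15 K.
T_C = 57 °F → (57 − 32) × 5/9 = 13.89 °C = 287.04 K.
Carnot COP: COP_R = T_C/(T_H − T_C) = 287.04/22.11 = 12.9817.
W = Q_C/COP_R = 2810/12.9817 = 216 J.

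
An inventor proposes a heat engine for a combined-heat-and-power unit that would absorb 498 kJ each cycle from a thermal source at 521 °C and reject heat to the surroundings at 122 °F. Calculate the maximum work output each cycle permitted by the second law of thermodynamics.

T_H = 521 °C → 521 + 273.15 = 794.15 K.
T_C = 122 °F → (122 − 32) × 5/9 = 50.00 °C = 323.15 K.
The second-law ceiling is the Carnot efficiency, η_max = 1 − T_C/T_H = 1 − 323.15/794.15 = 0.5931.
W_max = η_max · Q_H = 0.5931 × 498 = 295 kJ.

W_max ≈ 295 kJ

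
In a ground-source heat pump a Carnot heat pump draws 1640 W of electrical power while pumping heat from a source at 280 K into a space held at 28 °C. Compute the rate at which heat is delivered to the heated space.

T_H = 28 °C → 28 + 273.15 = 301.15 K.
COP_HP = T_H/(T_H − T_C) = 301.15/21.15 = 14.2388.
Q_H = COP_HP · W = 14.2388 × 1640 = 23400 W.

Q̇_H ≈ 23400 W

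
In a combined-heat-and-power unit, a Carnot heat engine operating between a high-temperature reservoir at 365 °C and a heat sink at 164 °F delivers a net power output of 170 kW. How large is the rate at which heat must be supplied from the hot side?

Q̇_H ≈ 372 kW

T_H = 365 °C → 365 + 273.15 = 638.15 K.
T_C = 164 °F → (164 − 32) × 5/9 = 73.33 °C = 346.48 K.
Carnot efficiency: η = 1 − T_C/T_H = 1 − 346.48/638.15 = 0.4571.
Q_H = W/η = 170/0.4571 = 372 kW.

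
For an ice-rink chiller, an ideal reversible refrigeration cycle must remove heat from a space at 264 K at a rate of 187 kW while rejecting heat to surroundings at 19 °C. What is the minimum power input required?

T_H = 19 °C → 19 + 273.15 = 292.15 K.
Carnot COP: COP_R = T_C/(T_H − T_C) = 264.00/28.15 = 9.3783.
W = Q_C/COP_R = 187/9.3783 = 19.9 kW.

Ẇ_in ≈ 19.9 kW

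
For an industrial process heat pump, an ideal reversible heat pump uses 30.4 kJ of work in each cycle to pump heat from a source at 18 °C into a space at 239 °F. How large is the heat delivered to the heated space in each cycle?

Q_H ≈ 122 kJ

T_H = 239 °F → (239 − 32) × 5/9 = 115.00 °C = 388.15 K.
T_C = 18 °C → 18 + 273.15 = 291.15 K.
For a reversible heat pump, COP_HP = T_H/(T_H − T_C) = 388.15/97.00 = 4.0015.
Q_H = COP_HP · W = 4.0015 × 30.4 = 122 kJ.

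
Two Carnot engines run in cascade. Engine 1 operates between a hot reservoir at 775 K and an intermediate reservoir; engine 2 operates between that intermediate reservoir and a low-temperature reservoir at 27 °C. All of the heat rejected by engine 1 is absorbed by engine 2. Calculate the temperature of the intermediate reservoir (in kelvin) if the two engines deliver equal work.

T_C = 27 °C → 27 + 273.15 = 300.15 K.
For reversible stages Q_m = Q_H·(T_m/T_H). Setting W₁ = Q_H(1 − T_m/T_H) equal to W₂ = Q_m(1 − T_C/T_m) = Q_H·(T_m − T_C)/T_H gives T_H − T_m = T_m − T_C, so T_m = (T_H + T_C)/2 = (775.00 + 300.15)/2 = 538 K.

T_m ≈ 538 K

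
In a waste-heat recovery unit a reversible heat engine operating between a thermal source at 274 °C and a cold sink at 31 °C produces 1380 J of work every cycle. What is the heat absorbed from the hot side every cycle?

Q_H ≈ 3107 J

T_H = 274 °C → 274 + 273.15 = 547.15 K.
T_C = 31 °C → 31 + 273.15 = 304.15 K.
η_rev = 1 − T_C/T_H = 1 − 304.15/547.15 = 0.4441.
Q_H = W/η = 1380/0.4441 = 3107 J.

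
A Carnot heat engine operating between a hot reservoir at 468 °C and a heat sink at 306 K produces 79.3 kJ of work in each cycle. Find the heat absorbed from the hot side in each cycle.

Q_H ≈ 135 kJ

T_H = 468 °C → 468 + 273.15 = 741.15 K.
For a reversible engine, η = 1 − T_C/T_H = 1 − 306.00/741.15 = 0.5871.
Q_H = W/η = 79.3/0.5871 = 135 kJ.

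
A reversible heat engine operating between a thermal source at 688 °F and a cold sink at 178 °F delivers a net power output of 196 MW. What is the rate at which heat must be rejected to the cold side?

Q̇_C ≈ 245.1 MW

T_H = 688 °F → (688 − 32) × 5/9 = 364.44 °C = 637.59 K.
T_C = 178 °F → (178 − 32) × 5/9 = 81.11 °C = 354.26 K.
Carnot efficiency: η = 1 − T_C/T_H = 1 − 354.26/637.59 = 0.4444.
Since Q_C/Q_H = T_C/T_H and Q_H = W/η, Q_C = W·T_C/(T_H − T_C) = 196 × 354.26/283.33 = 245.1 MW.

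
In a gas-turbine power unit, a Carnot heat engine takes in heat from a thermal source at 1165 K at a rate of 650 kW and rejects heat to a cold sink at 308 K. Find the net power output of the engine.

For a reversible engine, η = 1 − T_C/T_H = 1 − 308.00/1165.00 = 0.7356.
W = η·Q_H = 0.7356 × 650 = 478 kW.

Ẇ ≈ 478 kW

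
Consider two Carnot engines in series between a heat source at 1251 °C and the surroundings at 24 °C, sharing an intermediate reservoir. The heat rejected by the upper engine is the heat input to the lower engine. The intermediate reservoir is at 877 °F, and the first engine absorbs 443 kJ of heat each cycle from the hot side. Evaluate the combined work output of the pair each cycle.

T_H = 1251 °C → 1251 + 273.15 = 1524.15 K.
T_C = 24 °C → 24 + 273.15 = 297.15 K.
Two reversible stages in series are equivalent to a single Carnot engine between T_H and T_C, so η_total = 1 − T_C/T_H = 1 − 297.15/1524.15 = 0.8050.
W_total = η_total · Q_H = 0.8050 × 443 = 357 kJ.

W_total ≈ 357 kJ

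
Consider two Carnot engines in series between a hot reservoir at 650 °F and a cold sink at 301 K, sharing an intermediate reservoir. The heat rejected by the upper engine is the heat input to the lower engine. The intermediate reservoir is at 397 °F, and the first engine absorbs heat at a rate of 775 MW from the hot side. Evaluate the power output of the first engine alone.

T_H = 650 °F → (650 − 32) × 5/9 = 343.33 °C = 616.48 K.
T_m = 397 °F → (397 − 32) × 5/9 = 202.78 °C = 475.93 K.
First-stage efficiency η₁ = 1 − T_m/T_H = 1 − 475.93/616.48 = 0.2280.
W₁ = η₁·Q_H = 0.2280 × 775 = 176.7 MW.

Ẇ₁ ≈ 176.7 MW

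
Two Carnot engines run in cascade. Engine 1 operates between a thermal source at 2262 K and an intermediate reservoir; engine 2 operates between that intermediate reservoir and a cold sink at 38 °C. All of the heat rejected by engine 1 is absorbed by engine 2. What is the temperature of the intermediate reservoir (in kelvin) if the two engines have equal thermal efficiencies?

T_C = 38 °C → 38 + 273.15 = 311.15 K.
Equal efficiencies require 1 − T_m/T_H = 1 − T_C/T_m, i.e. T_m/T_H = T_C/T_m, so T_m = √(T_H·T_C) = √(2262.00 × 311.15) = 839 K.

T_m ≈ 839 K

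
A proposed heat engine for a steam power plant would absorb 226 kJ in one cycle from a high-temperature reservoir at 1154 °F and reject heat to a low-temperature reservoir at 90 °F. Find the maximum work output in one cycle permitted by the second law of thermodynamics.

T_H = 1154 °F → (1154 − 32) × 5/9 = 623.33 °C = 896.48 K.
T_C = 90 °F → (90 − 32) × 5/9 = 32.22 °C = 305.37 K.
By the Carnot theorem, η_max = 1 − T_C/T_H = 1 − 305.37/896.48 = 0.6594.
W_max = η_max · Q_H = 0.6594 × 226 = 149 kJ.

W_max ≈ 149 kJ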